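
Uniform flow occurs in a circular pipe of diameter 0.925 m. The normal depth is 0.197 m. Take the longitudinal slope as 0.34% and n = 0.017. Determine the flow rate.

For a circular section of diameter D = 0.925 m at depth y = 0.197 m, the central angle is θ = 2 arccos(1 − 2y/D) = 1.919 rad. Then A = (D²/8)(θ − sin θ) = 0.1047 m² and P = Dθ/2 = 0.8874 m.
Hydraulic radius R = A/P = 0.1047/0.8874 = 0.1179 m.
Manning's equation: Q = (1/n) A R^(2/3) S^(1/2) = (1/0.017) × 0.1047 × 0.1179^(2/3) × 0.0034^(1/2) = 0.0863 m³/s.

Q = 0.0863 m³/s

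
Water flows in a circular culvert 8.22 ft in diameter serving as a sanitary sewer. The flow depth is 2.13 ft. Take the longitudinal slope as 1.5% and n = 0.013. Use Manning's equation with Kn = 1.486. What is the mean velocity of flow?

For a circular section of diameter D = 8.22 ft at depth y = 2.13 ft, the central angle is θ = 2 arccos(1 − 2y/D) = 2.136 rad. Then A = (D²/8)(θ − sin θ) = 10.91 ft² and P = Dθ/2 = 8.78 ft.
Hydraulic radius R = A/P = 10.91/8.78 = 1.243 ft.
From Manning's equation, V = (1.486/n) R^(2/3) S^(1/2) = (1.486/0.013) × 1.243^(2/3) × 0.015^(1/2) = 16.2 ft/s.

V = 16.2 ft/s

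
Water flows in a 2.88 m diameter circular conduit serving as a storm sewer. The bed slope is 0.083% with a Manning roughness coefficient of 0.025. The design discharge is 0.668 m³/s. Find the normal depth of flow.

Manning's equation rearranged: A R^(2/3) = nQ / (1·√S) = 0.025 × 0.668 / (√0.00083) = 0.5797.
At y = 0.547 m: A R^(2/3) = 0.4127 — too small.
At y = 0.773 m: A R^(2/3) = 0.8248 — too large.
At y = 0.647 m: A R^(2/3) = 0.5792 — matches.

y_n = 0.647 m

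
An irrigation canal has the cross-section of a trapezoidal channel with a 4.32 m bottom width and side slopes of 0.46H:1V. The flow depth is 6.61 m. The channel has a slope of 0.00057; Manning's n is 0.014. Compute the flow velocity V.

V = 3.21 m/s

With bottom width b = 4.32 m and side slope z = 0.46: A = (b + zy)y = (4.32 + 0.46×6.61)×6.61 = 48.65 m²; P = b + 2y√(1+z²) = 4.32 + 2×6.61×1.101 = 18.87 m.
Hydraulic radius R = A/P = 48.65/18.87 = 2.578 m.
From Manning's equation, V = (1/n) R^(2/3) S^(1/2) = (1/0.014) × 2.578^(2/3) × 0.00057^(1/2) = 3.21 m/s.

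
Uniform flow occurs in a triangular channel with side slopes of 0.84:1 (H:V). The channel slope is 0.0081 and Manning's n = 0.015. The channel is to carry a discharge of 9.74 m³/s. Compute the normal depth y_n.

Manning's equation rearranged: A R^(2/3) = nQ / (1·√S) = 0.015 × 9.74 / (√0.0081) = 1.623.
Try y = 1.24 m: A R^(2/3) = 0.6998 — too small.
Try y = 1.89 m: A R^(2/3) = 2.153 — too large.
Try y = 1.7 m: A R^(2/3) = 1.623 — ≈ 1.623.

y_n = 1.7 m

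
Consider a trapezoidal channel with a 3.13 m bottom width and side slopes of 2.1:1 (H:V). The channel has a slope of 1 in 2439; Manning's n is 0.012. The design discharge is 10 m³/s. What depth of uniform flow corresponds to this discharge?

y_n = 1.22 m

Manning's equation rearranged: A R^(2/3) = nQ / (1·√S) = 0.012 × 10 / (√0.00041) = 5.926.
Trying y = 1.55 m: A R^(2/3) = 9.612 — over.
Trying y = 1.22 m: A R^(2/3) = 5.928 — ≈ 5.926.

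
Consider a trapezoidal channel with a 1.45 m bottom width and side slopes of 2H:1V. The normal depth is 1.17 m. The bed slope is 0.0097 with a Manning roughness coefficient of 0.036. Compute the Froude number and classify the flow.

With bottom width b = 1.45 m and side slope z = 2: A = (b + zy)y = (1.45 + 2×1.17)×1.17 = 4.434 m²; P = b + 2y√(1+z²) = 1.45 + 2×1.17×2.236 = 6.682 m.
Hydraulic radius R = A/P = 4.434/6.682 = 0.6636 m.
V = (1/n) R^(2/3) √S = (1/0.036) × 0.6636^(2/3) × √0.0097 = 2.081 m/s. Hydraulic depth D_h = A/T = 4.434/6.13 = 0.7234 m.
Froude number Fr = V/√(g·D_h) = 2.081/√(9.81×0.7234) = 0.781, which is less than 1, so the flow is subcritical.

subcritical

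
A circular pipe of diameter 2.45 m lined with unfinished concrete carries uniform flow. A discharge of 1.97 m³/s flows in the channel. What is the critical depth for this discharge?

At critical depth, Q² T / (g A³) = 1, i.e. A³/T = Q²/g = 1.97²/9.81 = 0.3956.
Trying y = 0.492 m: A³/T = 0.1568 — low.
Trying y = 0.624 m: A³/T = 0.3967 — close enough.

y_c = 0.624 m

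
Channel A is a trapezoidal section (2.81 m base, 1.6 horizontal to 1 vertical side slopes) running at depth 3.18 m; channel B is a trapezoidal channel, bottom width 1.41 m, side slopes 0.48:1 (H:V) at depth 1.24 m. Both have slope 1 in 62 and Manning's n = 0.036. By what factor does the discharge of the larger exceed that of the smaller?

Channel A: With bottom width b = 2.81 m and side slope z = 1.6: A = (b + zy)y = (2.81 + 1.6×3.18)×3.18 = 25.12 m²; P = b + 2y√(1+z²) = 2.81 + 2×3.18×1.887 = 14.81 m. Hydraulic radius R = A/P = 25.12/14.81 = 1.696 m. Q_A = (1/0.036)·25.12·1.696^(2/3)·√0.01613 = 126 m³/s.
Channel B: With bottom width b = 1.41 m and side slope z = 0.48: A = (b + zy)y = (1.41 + 0.48×1.24)×1.24 = 2.486 m²; P = b + 2y√(1+z²) = 1.41 + 2×1.24×1.109 = 4.161 m. Hydraulic radius R = A/P = 2.486/4.161 = 0.5976 m. Q_B = (1/0.036)·2.486·0.5976^(2/3)·√0.01613 = 6.223 m³/s.
The larger discharge is 126 m³/s and the smaller is 6.223 m³/s; the ratio is 20.2.

20.2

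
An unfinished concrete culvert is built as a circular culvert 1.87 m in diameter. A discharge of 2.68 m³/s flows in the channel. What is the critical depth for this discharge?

y_c = 0.792 m

At critical depth, Q² T / (g A³) = 1, i.e. A³/T = Q²/g = 2.68²/9.81 = 0.7322.
Try y = 0.983 m: A³/T = 1.677 — high.
Try y = 0.552 m: A³/T = 0.1824 — low.
Try y = 0.792 m: A³/T = 0.7338 — ≈ 0.7322.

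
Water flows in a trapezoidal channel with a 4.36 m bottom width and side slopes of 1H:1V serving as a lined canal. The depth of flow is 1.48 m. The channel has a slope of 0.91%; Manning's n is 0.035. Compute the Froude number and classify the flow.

subcritical

With bottom width b = 4.36 m and side slope z = 1: A = (b + zy)y = (4.36 + 1×1.48)×1.48 = 8.643 m²; P = b + 2y√(1+z²) = 4.36 + 2×1.48×1.414 = 8.546 m.
Hydraulic radius R = A/P = 8.643/8.546 = 1.011 m.
V = (1/n) R^(2/3) √S = (1/0.035) × 1.011^(2/3) × √0.0091 = 2.746 m/s. Hydraulic depth D_h = A/T = 8.643/7.32 = 1.181 m.
Froude number Fr = V/√(g·D_h) = 2.746/√(9.81×1.181) = 0.807, which is less than 1, so the flow is subcritical.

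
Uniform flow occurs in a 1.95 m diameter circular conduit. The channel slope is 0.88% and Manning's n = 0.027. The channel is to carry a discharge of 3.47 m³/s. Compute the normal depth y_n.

y_n = 1.02 m

Manning's equation rearranged: A R^(2/3) = nQ / (1·√S) = 0.027 × 3.47 / (√0.0088) = 0.9987.
Trying y = 1.3 m: A R^(2/3) = 1.45 — too large.
Trying y = 1.02 m: A R^(2/3) = 0.9978 — close enough.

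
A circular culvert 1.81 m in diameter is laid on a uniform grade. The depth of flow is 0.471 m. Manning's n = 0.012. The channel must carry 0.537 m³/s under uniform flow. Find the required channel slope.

S = 0.000821

For a circular section of diameter D = 1.81 m at depth y = 0.471 m, the central angle is θ = 2 arccos(1 − 2y/D) = 2.141 rad. Then A = (D²/8)(θ − sin θ) = 0.5322 m² and P = Dθ/2 = 1.938 m.
Hydraulic radius R = A/P = 0.5322/1.938 = 0.2746 m.
From Manning's equation, S = [nQ / (1 A R^(2/3))]² = [0.012 × 0.537 / (1 × 0.5322 × 0.2746^(2/3))]² = 0.000821.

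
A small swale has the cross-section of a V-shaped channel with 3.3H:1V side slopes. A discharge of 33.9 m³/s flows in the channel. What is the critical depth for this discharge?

At critical depth, Q² T / (g A³) = 1, i.e. A³/T = Q²/g = 33.9²/9.81 = 117.1.
At y = 2.27 m: A³/T = 328.2 — too large.
At y = 1.85 m: A³/T = 118 — close enough.

y_c = 1.85 m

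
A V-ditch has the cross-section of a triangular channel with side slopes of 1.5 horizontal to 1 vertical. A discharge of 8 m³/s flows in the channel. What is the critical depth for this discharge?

At critical depth, Q² T / (g A³) = 1, i.e. A³/T = Q²/g = 8²/9.81 = 6.524.
At y = 1.07 m: A³/T = 1.578 — low.
At y = 1.72 m: A³/T = 16.94 — high.
At y = 1.42 m: A³/T = 6.495 — close enough.

y_c = 1.42 m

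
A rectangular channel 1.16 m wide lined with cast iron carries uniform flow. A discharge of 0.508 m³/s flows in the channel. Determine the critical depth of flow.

y_c = 0.269 m

For a rectangular channel, critical depth y_c = (q²/g)^(1/3) where q = Q/b = 0.508/1.16 = 0.4379 m²/s.
So y_c = (0.4379²/9.81)^(1/3) = 0.269 m.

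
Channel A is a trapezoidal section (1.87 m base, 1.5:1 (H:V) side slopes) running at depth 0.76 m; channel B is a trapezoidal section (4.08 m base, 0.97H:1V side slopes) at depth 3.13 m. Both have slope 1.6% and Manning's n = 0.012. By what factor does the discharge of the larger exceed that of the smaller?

22.5

Channel A: With bottom width b = 1.87 m and side slope z = 1.5: A = (b + zy)y = (1.87 + 1.5×0.76)×0.76 = 2.288 m²; P = b + 2y√(1+z²) = 1.87 + 2×0.76×1.803 = 4.61 m. Hydraulic radius R = A/P = 2.288/4.61 = 0.4962 m. Q_A = (1/0.012)·2.288·0.4962^(2/3)·√0.016 = 15.11 m³/s.
Channel B: With bottom width b = 4.08 m and side slope z = 0.97: A = (b + zy)y = (4.08 + 0.97×3.13)×3.13 = 22.27 m²; P = b + 2y√(1+z²) = 4.08 + 2×3.13×1.393 = 12.8 m. Hydraulic radius R = A/P = 22.27/12.8 = 1.74 m. Q_B = (1/0.012)·22.27·1.74^(2/3)·√0.016 = 339.6 m³/s.
The larger discharge is 339.6 m³/s and the smaller is 15.11 m³/s; the ratio is 22.5.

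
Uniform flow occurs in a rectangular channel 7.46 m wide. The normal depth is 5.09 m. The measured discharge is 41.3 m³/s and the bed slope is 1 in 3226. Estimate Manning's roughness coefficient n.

Flow area A = b·y = 7.46 × 5.09 = 37.97 m². Wetted perimeter P = b + 2y = 7.46 + 2×5.09 = 17.64 m.
Hydraulic radius R = A/P = 37.97/17.64 = 2.153 m.
Rearranging Manning's equation: n = (1/Q) A R^(2/3) S^(1/2) = (1/41.3) × 37.97 × 2.153^(2/3) × √0.00031 = 0.027.

n = 0.027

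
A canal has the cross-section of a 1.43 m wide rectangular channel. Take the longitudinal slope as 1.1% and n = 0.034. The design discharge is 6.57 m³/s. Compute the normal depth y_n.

y_n = 2.24 m

Manning's equation rearranged: A R^(2/3) = nQ / (1·√S) = 0.034 × 6.57 / (√0.011) = 2.13.
Trying y = 2.42 m: A R^(2/3) = 2.328 — high.
Trying y = 2.01 m: A R^(2/3) = 1.876 — low.
Trying y = 2.24 m: A R^(2/3) = 2.129 — close enough.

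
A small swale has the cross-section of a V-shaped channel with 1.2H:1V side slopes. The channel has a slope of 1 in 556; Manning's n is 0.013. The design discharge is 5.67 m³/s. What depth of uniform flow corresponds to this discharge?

Manning's equation rearranged: A R^(2/3) = nQ / (1·√S) = 0.013 × 5.67 / (√0.001799) = 1.738.
At y = 1.66 m: A R^(2/3) = 2.45 — too large.
At y = 1.46 m: A R^(2/3) = 1.74 — ≈ 1.738.

y_n = 1.46 m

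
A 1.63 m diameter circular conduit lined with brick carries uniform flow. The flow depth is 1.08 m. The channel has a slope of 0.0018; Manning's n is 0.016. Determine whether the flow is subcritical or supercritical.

subcritical

For a circular section of diameter D = 1.63 m at depth y = 1.08 m, the central angle is θ = 2 arccos(1 − 2y/D) = 3.804 rad. Then A = (D²/8)(θ − sin θ) = 1.468 m² and P = Dθ/2 = 3.1 m.
Hydraulic radius R = A/P = 1.468/3.1 = 0.4734 m.
V = (1/n) R^(2/3) √S = (1/0.016) × 0.4734^(2/3) × √0.0018 = 1.611 m/s. Hydraulic depth D_h = A/T = 1.468/1.541 = 0.9521 m.
Froude number Fr = V/√(g·D_h) = 1.611/√(9.81×0.9521) = 0.527, which is less than 1, so the flow is subcritical.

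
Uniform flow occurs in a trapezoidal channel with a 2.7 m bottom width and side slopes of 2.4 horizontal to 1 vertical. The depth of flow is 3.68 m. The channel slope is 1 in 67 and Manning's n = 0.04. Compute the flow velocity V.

V = 4.76 m/s

With bottom width b = 2.7 m and side slope z = 2.4: A = (b + zy)y = (2.7 + 2.4×3.68)×3.68 = 42.44 m²; P = b + 2y√(1+z²) = 2.7 + 2×3.68×2.6 = 21.84 m.
Hydraulic radius R = A/P = 42.44/21.84 = 1.943 m.
From Manning's equation, V = (1/n) R^(2/3) S^(1/2) = (1/0.04) × 1.943^(2/3) × 0.01493^(1/2) = 4.76 m/s.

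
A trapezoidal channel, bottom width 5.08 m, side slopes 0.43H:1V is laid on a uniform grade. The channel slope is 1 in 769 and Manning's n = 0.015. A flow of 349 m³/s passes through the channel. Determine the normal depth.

y_n = 8.08 m

Manning's equation rearranged: A R^(2/3) = nQ / (1·√S) = 0.015 × 349 / (√0.0013) = 145.2.
At y = 7.19 m: A R^(2/3) = 117.7 — low.
At y = 9.41 m: A R^(2/3) = 192.6 — high.
At y = 8.08 m: A R^(2/3) = 145.3 — close enough.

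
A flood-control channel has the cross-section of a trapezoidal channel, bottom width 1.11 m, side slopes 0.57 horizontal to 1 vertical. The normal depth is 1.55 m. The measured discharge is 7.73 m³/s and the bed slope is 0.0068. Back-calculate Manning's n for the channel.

With bottom width b = 1.11 m and side slope z = 0.57: A = (b + zy)y = (1.11 + 0.57×1.55)×1.55 = 3.09 m²; P = b + 2y√(1+z²) = 1.11 + 2×1.55×1.151 = 4.678 m.
Hydraulic radius R = A/P = 3.09/4.678 = 0.6605 m.
Rearranging Manning's equation: n = (1/Q) A R^(2/3) S^(1/2) = (1/7.73) × 3.09 × 0.6605^(2/3) × √0.0068 = 0.025.

n = 0.025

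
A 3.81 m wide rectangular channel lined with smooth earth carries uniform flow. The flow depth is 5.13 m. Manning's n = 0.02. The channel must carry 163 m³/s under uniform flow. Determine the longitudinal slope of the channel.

Flow area A = b·y = 3.81 × 5.13 = 19.55 m². Wetted perimeter P = b + 2y = 3.81 + 2×5.13 = 14.07 m.
Hydraulic radius R = A/P = 19.55/14.07 = 1.389 m.
From Manning's equation, S = [nQ / (1 A R^(2/3))]² = [0.02 × 163 / (1 × 19.55 × 1.389^(2/3))]² = 0.0179.

S = 0.0179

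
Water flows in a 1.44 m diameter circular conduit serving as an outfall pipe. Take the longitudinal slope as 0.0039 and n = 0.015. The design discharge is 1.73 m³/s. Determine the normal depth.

Manning's equation rearranged: A R^(2/3) = nQ / (1·√S) = 0.015 × 1.73 / (√0.0039) = 0.4155.
At y = 0.865 m: A R^(2/3) = 0.5547 — high.
At y = 0.724 m: A R^(2/3) = 0.416 — close enough.

y_n = 0.724 m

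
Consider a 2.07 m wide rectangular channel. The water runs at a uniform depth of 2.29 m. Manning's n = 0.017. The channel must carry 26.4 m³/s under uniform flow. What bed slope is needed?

S = 0.0141

Flow area A = b·y = 2.07 × 2.29 = 4.74 m². Wetted perimeter P = b + 2y = 2.07 + 2×2.29 = 6.65 m.
Hydraulic radius R = A/P = 4.74/6.65 = 0.7128 m.
From Manning's equation, S = [nQ / (1 A R^(2/3))]² = [0.017 × 26.4 / (1 × 4.74 × 0.7128^(2/3))]² = 0.0141.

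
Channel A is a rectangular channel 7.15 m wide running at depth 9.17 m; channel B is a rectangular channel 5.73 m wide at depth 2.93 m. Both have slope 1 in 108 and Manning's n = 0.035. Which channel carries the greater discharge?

Channel A: Flow area A = b·y = 7.15 × 9.17 = 65.57 m². Wetted perimeter P = b + 2y = 7.15 + 2×9.17 = 25.49 m. Hydraulic radius R = A/P = 65.57/25.49 = 2.572 m. Q_A = (1/0.035)·65.57·2.572^(2/3)·√0.009259 = 338.4 m³/s.
Channel B: Flow area A = b·y = 5.73 × 2.93 = 16.79 m². Wetted perimeter P = b + 2y = 5.73 + 2×2.93 = 11.59 m. Hydraulic radius R = A/P = 16.79/11.59 = 1.449 m. Q_B = (1/0.035)·16.79·1.449^(2/3)·√0.009259 = 59.09 m³/s.
Q_A = 338.4 m³/s vs Q_B = 59.09 m³/s, so channel A carries more.

channel A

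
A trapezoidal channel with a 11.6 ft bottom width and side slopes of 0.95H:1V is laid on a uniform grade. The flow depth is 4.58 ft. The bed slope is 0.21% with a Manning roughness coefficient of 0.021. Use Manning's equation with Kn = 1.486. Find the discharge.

Q = 494 ft³/s

With bottom width b = 11.6 ft and side slope z = 0.95: A = (b + zy)y = (11.6 + 0.95×4.58)×4.58 = 73.06 ft²; P = b + 2y√(1+z²) = 11.6 + 2×4.58×1.379 = 24.23 ft.
Hydraulic radius R = A/P = 73.06/24.23 = 3.015 ft.
Manning's equation: Q = (1.486/n) A R^(2/3) S^(1/2) = (1.486/0.021) × 73.06 × 3.015^(2/3) × 0.0021^(1/2) = 494 ft³/s.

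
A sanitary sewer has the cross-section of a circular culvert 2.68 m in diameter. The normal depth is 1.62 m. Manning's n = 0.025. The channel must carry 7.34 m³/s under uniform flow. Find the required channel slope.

For a circular section of diameter D = 2.68 m at depth y = 1.62 m, the central angle is θ = 2 arccos(1 − 2y/D) = 3.563 rad. Then A = (D²/8)(θ − sin θ) = 3.565 m² and P = Dθ/2 = 4.774 m.
Hydraulic radius R = A/P = 3.565/4.774 = 0.7469 m.
From Manning's equation, S = [nQ / (1 A R^(2/3))]² = [0.025 × 7.34 / (1 × 3.565 × 0.7469^(2/3))]² = 0.00391.

S = 0.00391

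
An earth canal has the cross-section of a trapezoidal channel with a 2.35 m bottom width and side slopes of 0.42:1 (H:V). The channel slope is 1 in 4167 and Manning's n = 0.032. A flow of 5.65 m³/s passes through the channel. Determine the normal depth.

y_n = 2.9 m

Manning's equation rearranged: A R^(2/3) = nQ / (1·√S) = 0.032 × 5.65 / (√0.00024) = 11.67.
At y = 3.29 m: A R^(2/3) = 14.58 — high.
At y = 2.01 m: A R^(2/3) = 6.234 — low.
At y = 2.9 m: A R^(2/3) = 11.67 — matches.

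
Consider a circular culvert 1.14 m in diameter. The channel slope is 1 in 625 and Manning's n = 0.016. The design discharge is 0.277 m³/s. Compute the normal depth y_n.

Manning's equation rearranged: A R^(2/3) = nQ / (1·√S) = 0.016 × 0.277 / (√0.0016) = 0.1108.
Try y = 0.267 m: A R^(2/3) = 0.05318 — too small.
Try y = 0.467 m: A R^(2/3) = 0.1556 — too large.
Try y = 0.389 m: A R^(2/3) = 0.1108 — matches.

y_n = 0.389 m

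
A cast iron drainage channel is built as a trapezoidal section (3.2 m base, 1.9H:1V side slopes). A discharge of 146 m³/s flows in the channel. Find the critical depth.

y_c = 3.39 m

At critical depth, Q² T / (g A³) = 1, i.e. A³/T = Q²/g = 146²/9.81 = 2173.
At y = 4.09 m: A³/T = 4821 — too large.
At y = 3.39 m: A³/T = 2171 — matches.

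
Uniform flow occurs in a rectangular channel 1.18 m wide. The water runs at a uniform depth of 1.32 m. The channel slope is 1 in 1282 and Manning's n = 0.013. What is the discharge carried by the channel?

Flow area A = b·y = 1.18 × 1.32 = 1.558 m². Wetted perimeter P = b + 2y = 1.18 + 2×1.32 = 3.82 m.
Hydraulic radius R = A/P = 1.558/3.82 = 0.4077 m.
Manning's equation: Q = (1/n) A R^(2/3) S^(1/2) = (1/0.013) × 1.558 × 0.4077^(2/3) × 0.00078^(1/2) = 1.84 m³/s.

Q = 1.84 m³/s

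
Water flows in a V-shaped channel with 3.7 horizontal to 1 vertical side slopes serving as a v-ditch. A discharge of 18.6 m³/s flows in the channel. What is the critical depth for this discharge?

At critical depth, Q² T / (g A³) = 1, i.e. A³/T = Q²/g = 18.6²/9.81 = 35.27.
Try y = 1.11 m: A³/T = 11.53 — short.
Try y = 1.56 m: A³/T = 63.24 — over.
Try y = 1.39 m: A³/T = 35.52 — ≈ 35.27.

y_c = 1.39 m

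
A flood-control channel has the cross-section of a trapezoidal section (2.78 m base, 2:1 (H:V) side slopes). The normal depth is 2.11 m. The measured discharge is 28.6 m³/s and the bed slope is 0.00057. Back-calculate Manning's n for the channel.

n = 0.014

With bottom width b = 2.78 m and side slope z = 2: A = (b + zy)y = (2.78 + 2×2.11)×2.11 = 14.77 m²; P = b + 2y√(1+z²) = 2.78 + 2×2.11×2.236 = 12.22 m.
Hydraulic radius R = A/P = 14.77/12.22 = 1.209 m.
Rearranging Manning's equation: n = (1/Q) A R^(2/3) S^(1/2) = (1/28.6) × 14.77 × 1.209^(2/3) × √0.00057 = 0.014.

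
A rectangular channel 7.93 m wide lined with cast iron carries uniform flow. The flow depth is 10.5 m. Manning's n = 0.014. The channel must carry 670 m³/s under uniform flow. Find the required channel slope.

S = 0.0031

Flow area A = b·y = 7.93 × 10.5 = 83.27 m². Wetted perimeter P = b + 2y = 7.93 + 2×10.5 = 28.93 m.
Hydraulic radius R = A/P = 83.27/28.93 = 2.878 m.
From Manning's equation, S = [nQ / (1 A R^(2/3))]² = [0.014 × 670 / (1 × 83.27 × 2.878^(2/3))]² = 0.0031.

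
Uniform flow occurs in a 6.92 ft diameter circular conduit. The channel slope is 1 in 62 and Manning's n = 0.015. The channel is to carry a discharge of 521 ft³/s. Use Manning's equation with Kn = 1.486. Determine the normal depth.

Manning's equation rearranged: A R^(2/3) = nQ / (1.486·√S) = 0.015 × 521 / (1.486 × √0.01613) = 41.41.
Try y = 3.23 ft: A R^(2/3) = 24.07 — short.
Try y = 5.13 ft: A R^(2/3) = 48.75 — over.
Try y = 4.53 ft: A R^(2/3) = 41.41 — matches.

y_n = 4.53 ft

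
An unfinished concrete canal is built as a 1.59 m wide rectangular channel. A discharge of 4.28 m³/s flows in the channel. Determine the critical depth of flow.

For a rectangular channel, critical depth y_c = (q²/g)^(1/3) where q = Q/b = 4.28/1.59 = 2.692 m²/s.
So y_c = (2.692²/9.81)^(1/3) = 0.904 m.

y_c = 0.904 m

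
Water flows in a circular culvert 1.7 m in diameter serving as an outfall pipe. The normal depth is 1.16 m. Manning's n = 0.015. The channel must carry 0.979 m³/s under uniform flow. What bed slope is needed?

S = 0.0002

For a circular section of diameter D = 1.7 m at depth y = 1.16 m, the central angle is θ = 2 arccos(1 − 2y/D) = 3.888 rad. Then A = (D²/8)(θ − sin θ) = 1.65 m² and P = Dθ/2 = 3.305 m.
Hydraulic radius R = A/P = 1.65/3.305 = 0.4992 m.
From Manning's equation, S = [nQ / (1 A R^(2/3))]² = [0.015 × 0.979 / (1 × 1.65 × 0.4992^(2/3))]² = 0.0002.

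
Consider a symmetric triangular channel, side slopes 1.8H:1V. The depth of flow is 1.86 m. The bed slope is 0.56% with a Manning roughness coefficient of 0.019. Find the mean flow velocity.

For a triangular section with side slope z = 1.8: A = zy² = 1.8×1.86² = 6.227 m²; P = 2y√(1+z²) = 2×1.86×2.059 = 7.66 m.
Hydraulic radius R = A/P = 6.227/7.66 = 0.813 m.
From Manning's equation, V = (1/n) R^(2/3) S^(1/2) = (1/0.019) × 0.813^(2/3) × 0.0056^(1/2) = 3.43 m/s.

V = 3.43 m/s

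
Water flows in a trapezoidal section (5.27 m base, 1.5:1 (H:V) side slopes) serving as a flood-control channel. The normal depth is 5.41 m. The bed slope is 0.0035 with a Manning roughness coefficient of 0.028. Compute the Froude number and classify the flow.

With bottom width b = 5.27 m and side slope z = 1.5: A = (b + zy)y = (5.27 + 1.5×5.41)×5.41 = 72.41 m²; P = b + 2y√(1+z²) = 5.27 + 2×5.41×1.803 = 24.78 m.
Hydraulic radius R = A/P = 72.41/24.78 = 2.923 m.
V = (1/n) R^(2/3) √S = (1/0.028) × 2.923^(2/3) × √0.0035 = 4.319 m/s. Hydraulic depth D_h = A/T = 72.41/21.5 = 3.368 m.
Froude number Fr = V/√(g·D_h) = 4.319/√(9.81×3.368) = 0.751, which is less than 1, so the flow is subcritical.

subcritical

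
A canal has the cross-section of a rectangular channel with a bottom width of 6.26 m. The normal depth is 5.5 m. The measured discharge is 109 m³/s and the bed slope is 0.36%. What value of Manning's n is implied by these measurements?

Flow area A = b·y = 6.26 × 5.5 = 34.43 m². Wetted perimeter P = b + 2y = 6.26 + 2×5.5 = 17.26 m.
Hydraulic radius R = A/P = 34.43/17.26 = 1.995 m.
Rearranging Manning's equation: n = (1/Q) A R^(2/3) S^(1/2) = (1/109) × 34.43 × 1.995^(2/3) × √0.0036 = 0.03.

n = 0.03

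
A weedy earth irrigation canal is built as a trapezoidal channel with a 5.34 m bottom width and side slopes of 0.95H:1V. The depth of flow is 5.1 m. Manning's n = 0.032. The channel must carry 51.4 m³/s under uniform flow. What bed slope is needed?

With bottom width b = 5.34 m and side slope z = 0.95: A = (b + zy)y = (5.34 + 0.95×5.1)×5.1 = 51.94 m²; P = b + 2y√(1+z²) = 5.34 + 2×5.1×1.379 = 19.41 m.
Hydraulic radius R = A/P = 51.94/19.41 = 2.676 m.
From Manning's equation, S = [nQ / (1 A R^(2/3))]² = [0.032 × 51.4 / (1 × 51.94 × 2.676^(2/3))]² = 0.00027.

S = 0.00027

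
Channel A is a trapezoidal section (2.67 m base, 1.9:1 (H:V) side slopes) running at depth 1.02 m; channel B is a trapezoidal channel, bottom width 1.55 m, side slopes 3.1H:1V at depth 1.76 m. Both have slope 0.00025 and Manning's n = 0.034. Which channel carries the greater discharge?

Channel A: With bottom width b = 2.67 m and side slope z = 1.9: A = (b + zy)y = (2.67 + 1.9×1.02)×1.02 = 4.7 m²; P = b + 2y√(1+z²) = 2.67 + 2×1.02×2.147 = 7.05 m. Hydraulic radius R = A/P = 4.7/7.05 = 0.6667 m. Q_A = (1/0.034)·4.7·0.6667^(2/3)·√0.00025 = 1.668 m³/s.
Channel B: With bottom width b = 1.55 m and side slope z = 3.1: A = (b + zy)y = (1.55 + 3.1×1.76)×1.76 = 12.33 m²; P = b + 2y√(1+z²) = 1.55 + 2×1.76×3.257 = 13.02 m. Hydraulic radius R = A/P = 12.33/13.02 = 0.9474 m. Q_B = (1/0.034)·12.33·0.9474^(2/3)·√0.00025 = 5.531 m³/s.
Q_A = 1.668 m³/s vs Q_B = 5.531 m³/s, so channel B carries more.

channel B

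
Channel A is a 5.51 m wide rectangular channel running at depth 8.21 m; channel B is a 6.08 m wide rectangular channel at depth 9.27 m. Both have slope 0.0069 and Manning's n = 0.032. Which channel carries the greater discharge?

channel B

Channel A: Flow area A = b·y = 5.51 × 8.21 = 45.24 m². Wetted perimeter P = b + 2y = 5.51 + 2×8.21 = 21.93 m. Hydraulic radius R = A/P = 45.24/21.93 = 2.063 m. Q_A = (1/0.032)·45.24·2.063^(2/3)·√0.0069 = 190.3 m³/s.
Channel B: Flow area A = b·y = 6.08 × 9.27 = 56.36 m². Wetted perimeter P = b + 2y = 6.08 + 2×9.27 = 24.62 m. Hydraulic radius R = A/P = 56.36/24.62 = 2.289 m. Q_B = (1/0.032)·56.36·2.289^(2/3)·√0.0069 = 254.1 m³/s.
Q_A = 190.3 m³/s vs Q_B = 254.1 m³/s, so channel B carries more.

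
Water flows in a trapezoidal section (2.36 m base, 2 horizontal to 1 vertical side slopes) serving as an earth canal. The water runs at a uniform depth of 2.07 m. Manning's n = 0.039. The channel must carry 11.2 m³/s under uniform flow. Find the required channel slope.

S = 0.000866

With bottom width b = 2.36 m and side slope z = 2: A = (b + zy)y = (2.36 + 2×2.07)×2.07 = 13.45 m²; P = b + 2y√(1+z²) = 2.36 + 2×2.07×2.236 = 11.62 m.
Hydraulic radius R = A/P = 13.45/11.62 = 1.158 m.
From Manning's equation, S = [nQ / (1 A R^(2/3))]² = [0.039 × 11.2 / (1 × 13.45 × 1.158^(2/3))]² = 0.000866.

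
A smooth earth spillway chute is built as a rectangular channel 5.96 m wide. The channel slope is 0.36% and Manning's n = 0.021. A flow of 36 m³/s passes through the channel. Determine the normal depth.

y_n = 1.91 m

Manning's equation rearranged: A R^(2/3) = nQ / (1·√S) = 0.021 × 36 / (√0.0036) = 12.6.
Trying y = 2.37 m: A R^(2/3) = 17 — high.
Trying y = 1.43 m: A R^(2/3) = 8.33 — low.
Trying y = 1.91 m: A R^(2/3) = 12.6 — ≈ 12.6.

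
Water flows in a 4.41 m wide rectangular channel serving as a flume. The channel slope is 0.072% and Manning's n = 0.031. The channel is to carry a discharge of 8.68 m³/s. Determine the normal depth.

y_n = 2.15 m

Manning's equation rearranged: A R^(2/3) = nQ / (1·√S) = 0.031 × 8.68 / (√0.00072) = 10.03.
Trying y = 2.35 m: A R^(2/3) = 11.29 — too large.
Trying y = 1.75 m: A R^(2/3) = 7.592 — too small.
Trying y = 2.15 m: A R^(2/3) = 10.03 — ≈ 10.03.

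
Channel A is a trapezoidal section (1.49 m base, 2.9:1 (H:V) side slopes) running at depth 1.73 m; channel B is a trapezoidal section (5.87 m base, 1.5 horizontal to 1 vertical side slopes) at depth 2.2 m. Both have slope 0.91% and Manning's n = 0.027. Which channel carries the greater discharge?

channel B

Channel A: With bottom width b = 1.49 m and side slope z = 2.9: A = (b + zy)y = (1.49 + 2.9×1.73)×1.73 = 11.26 m²; P = b + 2y√(1+z²) = 1.49 + 2×1.73×3.068 = 12.1 m. Hydraulic radius R = A/P = 11.26/12.1 = 0.93 m. Q_A = (1/0.027)·11.26·0.93^(2/3)·√0.0091 = 37.9 m³/s.
Channel B: With bottom width b = 5.87 m and side slope z = 1.5: A = (b + zy)y = (5.87 + 1.5×2.2)×2.2 = 20.17 m²; P = b + 2y√(1+z²) = 5.87 + 2×2.2×1.803 = 13.8 m. Hydraulic radius R = A/P = 20.17/13.8 = 1.462 m. Q_B = (1/0.027)·20.17·1.462^(2/3)·√0.0091 = 91.8 m³/s.
Q_A = 37.9 m³/s vs Q_B = 91.8 m³/s, so channel B carries more.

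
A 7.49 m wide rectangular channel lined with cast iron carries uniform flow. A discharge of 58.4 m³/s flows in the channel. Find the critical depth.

For a rectangular channel, critical depth y_c = (q²/g)^(1/3) where q = Q/b = 58.4/7.49 = 7.797 m²/s.
So y_c = (7.797²/9.81)^(1/3) = 1.84 m.

y_c = 1.84 m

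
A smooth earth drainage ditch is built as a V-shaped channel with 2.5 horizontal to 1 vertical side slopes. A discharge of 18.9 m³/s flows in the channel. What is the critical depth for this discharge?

y_c = 1.63 m

At critical depth, Q² T / (g A³) = 1, i.e. A³/T = Q²/g = 18.9²/9.81 = 36.41.
At y = 2.06 m: A³/T = 115.9 — high.
At y = 1.29 m: A³/T = 11.16 — low.
At y = 1.63 m: A³/T = 35.96 — ≈ 36.41.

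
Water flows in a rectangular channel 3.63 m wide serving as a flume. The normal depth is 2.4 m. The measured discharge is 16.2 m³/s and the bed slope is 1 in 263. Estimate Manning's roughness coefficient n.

n = 0.0339

Flow area A = b·y = 3.63 × 2.4 = 8.712 m². Wetted perimeter P = b + 2y = 3.63 + 2×2.4 = 8.43 m.
Hydraulic radius R = A/P = 8.712/8.43 = 1.033 m.
Rearranging Manning's equation: n = (1/Q) A R^(2/3) S^(1/2) = (1/16.2) × 8.712 × 1.033^(2/3) × √0.003802 = 0.0339.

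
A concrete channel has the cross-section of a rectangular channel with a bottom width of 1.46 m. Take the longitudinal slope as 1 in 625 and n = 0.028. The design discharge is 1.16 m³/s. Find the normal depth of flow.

Manning's equation rearranged: A R^(2/3) = nQ / (1·√S) = 0.028 × 1.16 / (√0.0016) = 0.812.
Try y = 1.21 m: A R^(2/3) = 1.046 — high.
Try y = 0.889 m: A R^(2/3) = 0.7056 — low.
Try y = 0.991 m: A R^(2/3) = 0.8119 — ≈ 0.812.

y_n = 0.991 m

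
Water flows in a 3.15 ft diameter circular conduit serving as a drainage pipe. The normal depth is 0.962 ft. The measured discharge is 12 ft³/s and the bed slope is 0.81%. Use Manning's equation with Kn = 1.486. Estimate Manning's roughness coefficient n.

For a circular section of diameter D = 3.15 ft at depth y = 0.962 ft, the central angle is θ = 2 arccos(1 − 2y/D) = 2.342 rad. Then A = (D²/8)(θ − sin θ) = 2.016 ft² and P = Dθ/2 = 3.689 ft.
Hydraulic radius R = A/P = 2.016/3.689 = 0.5464 ft.
Rearranging Manning's equation: n = (1.486/Q) A R^(2/3) S^(1/2) = (1.486/12) × 2.016 × 0.5464^(2/3) × √0.0081 = 0.015.

n = 0.015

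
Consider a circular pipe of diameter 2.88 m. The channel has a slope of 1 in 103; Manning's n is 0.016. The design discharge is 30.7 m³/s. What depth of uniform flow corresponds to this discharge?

Manning's equation rearranged: A R^(2/3) = nQ / (1·√S) = 0.016 × 30.7 / (√0.009709) = 4.985.
Try y = 1.8 m: A R^(2/3) = 3.739 — short.
Try y = 2.5 m: A R^(2/3) = 5.472 — over.
Try y = 2.25 m: A R^(2/3) = 4.993 — close enough.

y_n = 2.25 m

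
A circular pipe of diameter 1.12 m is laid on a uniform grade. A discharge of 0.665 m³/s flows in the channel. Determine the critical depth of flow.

At critical depth, Q² T / (g A³) = 1, i.e. A³/T = Q²/g = 0.665²/9.81 = 0.04508.
At y = 0.305 m: A³/T = 0.01028 — short.
At y = 0.563 m: A³/T = 0.1089 — over.
At y = 0.447 m: A³/T = 0.04503 — matches.

y_c = 0.447 m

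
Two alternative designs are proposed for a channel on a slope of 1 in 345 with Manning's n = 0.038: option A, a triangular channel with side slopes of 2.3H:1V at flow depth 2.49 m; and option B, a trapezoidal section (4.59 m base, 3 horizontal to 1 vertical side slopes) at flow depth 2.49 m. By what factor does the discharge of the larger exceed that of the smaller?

Channel A: For a triangular section with side slope z = 2.3: A = zy² = 2.3×2.49² = 14.26 m²; P = 2y√(1+z²) = 2×2.49×2.508 = 12.49 m. Hydraulic radius R = A/P = 14.26/12.49 = 1.142 m. Q_A = (1/0.038)·14.26·1.142^(2/3)·√0.002899 = 22.07 m³/s.
Channel B: With bottom width b = 4.59 m and side slope z = 3: A = (b + zy)y = (4.59 + 3×2.49)×2.49 = 30.03 m²; P = b + 2y√(1+z²) = 4.59 + 2×2.49×3.162 = 20.34 m. Hydraulic radius R = A/P = 30.03/20.34 = 1.477 m. Q_B = (1/0.038)·30.03·1.477^(2/3)·√0.002899 = 55.17 m³/s.
The larger discharge is 55.17 m³/s and the smaller is 22.07 m³/s; the ratio is 2.5.

2.5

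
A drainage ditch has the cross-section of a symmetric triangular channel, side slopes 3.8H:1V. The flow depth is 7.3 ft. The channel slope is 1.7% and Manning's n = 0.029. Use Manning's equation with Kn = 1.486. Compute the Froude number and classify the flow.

supercritical

For a triangular section with side slope z = 3.8: A = zy² = 3.8×7.3² = 202.5 ft²; P = 2y√(1+z²) = 2×7.3×3.929 = 57.37 ft.
Hydraulic radius R = A/P = 202.5/57.37 = 3.53 ft.
V = (1.486/n) R^(2/3) √S = (1.486/0.029) × 3.53^(2/3) × √0.017 = 15.49 ft/s. Hydraulic depth D_h = A/T = 202.5/55.48 = 3.65 ft.
Froude number Fr = V/√(g·D_h) = 15.49/√(32.2×3.65) = 1.43, which is greater than 1, so the flow is supercritical.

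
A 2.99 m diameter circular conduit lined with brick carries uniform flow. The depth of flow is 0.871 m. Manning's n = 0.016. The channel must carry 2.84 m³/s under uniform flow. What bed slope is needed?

S = 0.0018

For a circular section of diameter D = 2.99 m at depth y = 0.871 m, the central angle is θ = 2 arccos(1 − 2y/D) = 2.28 rad. Then A = (D²/8)(θ − sin θ) = 1.701 m² and P = Dθ/2 = 3.409 m.
Hydraulic radius R = A/P = 1.701/3.409 = 0.4988 m.
From Manning's equation, S = [nQ / (1 A R^(2/3))]² = [0.016 × 2.84 / (1 × 1.701 × 0.4988^(2/3))]² = 0.0018.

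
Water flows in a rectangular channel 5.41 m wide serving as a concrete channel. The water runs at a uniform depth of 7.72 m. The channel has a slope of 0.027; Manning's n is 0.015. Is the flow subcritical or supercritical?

supercritical

Flow area A = b·y = 5.41 × 7.72 = 41.77 m². Wetted perimeter P = b + 2y = 5.41 + 2×7.72 = 20.85 m.
Hydraulic radius R = A/P = 41.77/20.85 = 2.003 m.
V = (1/n) R^(2/3) √S = (1/0.015) × 2.003^(2/3) × √0.027 = 17.41 m/s. Hydraulic depth D_h = A/T = 41.77/5.41 = 7.72 m.
Froude number Fr = V/√(g·D_h) = 17.41/√(9.81×7.72) = 2, which is greater than 1, so the flow is supercritical.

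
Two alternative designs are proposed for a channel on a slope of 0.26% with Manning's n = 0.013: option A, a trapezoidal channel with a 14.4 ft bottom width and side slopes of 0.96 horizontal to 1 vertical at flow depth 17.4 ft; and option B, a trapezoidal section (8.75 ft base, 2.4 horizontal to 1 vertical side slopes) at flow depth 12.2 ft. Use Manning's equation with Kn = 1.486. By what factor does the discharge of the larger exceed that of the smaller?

Channel A: With bottom width b = 14.4 ft and side slope z = 0.96: A = (b + zy)y = (14.4 + 0.96×17.4)×17.4 = 541.2 ft²; P = b + 2y√(1+z²) = 14.4 + 2×17.4×1.386 = 62.64 ft. Hydraulic radius R = A/P = 541.2/62.64 = 8.64 ft. Q_A = (1.486/0.013)·541.2·8.64^(2/3)·√0.0026 = 13280 ft³/s.
Channel B: With bottom width b = 8.75 ft and side slope z = 2.4: A = (b + zy)y = (8.75 + 2.4×12.2)×12.2 = 464 ft²; P = b + 2y√(1+z²) = 8.75 + 2×12.2×2.6 = 72.19 ft. Hydraulic radius R = A/P = 464/72.19 = 6.427 ft. Q_B = (1.486/0.013)·464·6.427^(2/3)·√0.0026 = 9348 ft³/s.
The larger discharge is 13280 ft³/s and the smaller is 9348 ft³/s; the ratio is 1.42.

1.42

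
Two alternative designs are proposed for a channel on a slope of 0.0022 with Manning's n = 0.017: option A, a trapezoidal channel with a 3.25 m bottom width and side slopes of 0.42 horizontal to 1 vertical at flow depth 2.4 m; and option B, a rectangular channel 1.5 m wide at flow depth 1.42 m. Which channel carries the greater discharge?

channel A

Channel A: With bottom width b = 3.25 m and side slope z = 0.42: A = (b + zy)y = (3.25 + 0.42×2.4)×2.4 = 10.22 m²; P = b + 2y√(1+z²) = 3.25 + 2×2.4×1.085 = 8.456 m. Hydraulic radius R = A/P = 10.22/8.456 = 1.208 m. Q_A = (1/0.017)·10.22·1.208^(2/3)·√0.0022 = 31.99 m³/s.
Channel B: Flow area A = b·y = 1.5 × 1.42 = 2.13 m². Wetted perimeter P = b + 2y = 1.5 + 2×1.42 = 4.34 m. Hydraulic radius R = A/P = 2.13/4.34 = 0.4908 m. Q_B = (1/0.017)·2.13·0.4908^(2/3)·√0.0022 = 3.657 m³/s.
Q_A = 31.99 m³/s vs Q_B = 3.657 m³/s, so channel A carries more.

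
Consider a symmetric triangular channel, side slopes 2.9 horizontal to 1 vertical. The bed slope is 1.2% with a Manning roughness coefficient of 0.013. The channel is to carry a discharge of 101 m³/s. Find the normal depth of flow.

y_n = 2.05 m

Manning's equation rearranged: A R^(2/3) = nQ / (1·√S) = 0.013 × 101 / (√0.012) = 11.99.
Trying y = 2.46 m: A R^(2/3) = 19.41 — high.
Trying y = 1.84 m: A R^(2/3) = 8.946 — low.
Trying y = 2.05 m: A R^(2/3) = 11.93 — ≈ 11.99.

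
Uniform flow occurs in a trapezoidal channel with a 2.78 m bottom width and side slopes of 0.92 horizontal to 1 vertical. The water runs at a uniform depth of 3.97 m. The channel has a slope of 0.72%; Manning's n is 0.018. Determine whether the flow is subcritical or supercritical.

With bottom width b = 2.78 m and side slope z = 0.92: A = (b + zy)y = (2.78 + 0.92×3.97)×3.97 = 25.54 m²; P = b + 2y√(1+z²) = 2.78 + 2×3.97×1.359 = 13.57 m.
Hydraulic radius R = A/P = 25.54/13.57 = 1.882 m.
V = (1/n) R^(2/3) √S = (1/0.018) × 1.882^(2/3) × √0.0072 = 7.186 m/s. Hydraulic depth D_h = A/T = 25.54/10.08 = 2.532 m.
Froude number Fr = V/√(g·D_h) = 7.186/√(9.81×2.532) = 1.44, which is greater than 1, so the flow is supercritical.

supercritical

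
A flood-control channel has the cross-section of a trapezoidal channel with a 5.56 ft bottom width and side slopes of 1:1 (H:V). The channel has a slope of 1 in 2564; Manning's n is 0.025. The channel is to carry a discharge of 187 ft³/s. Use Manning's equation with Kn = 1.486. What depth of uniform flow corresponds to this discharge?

Manning's equation rearranged: A R^(2/3) = nQ / (1.486·√S) = 0.025 × 187 / (1.486 × √0.00039) = 159.3.
Try y = 7.34 ft: A R^(2/3) = 222.3 — too large.
Try y = 4.69 ft: A R^(2/3) = 89.81 — too small.
Try y = 6.25 ft: A R^(2/3) = 159.5 — matches.

y_n = 6.25 ft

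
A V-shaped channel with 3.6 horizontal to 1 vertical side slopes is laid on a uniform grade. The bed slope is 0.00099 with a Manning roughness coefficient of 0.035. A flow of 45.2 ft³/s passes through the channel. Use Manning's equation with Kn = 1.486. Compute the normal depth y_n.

y_n = 2.78 ft

Manning's equation rearranged: A R^(2/3) = nQ / (1.486·√S) = 0.035 × 45.2 / (1.486 × √0.00099) = 33.84.
Try y = 3.11 ft: A R^(2/3) = 45.59 — high.
Try y = 2.22 ft: A R^(2/3) = 18.56 — low.
Try y = 2.78 ft: A R^(2/3) = 33.8 — ≈ 33.84.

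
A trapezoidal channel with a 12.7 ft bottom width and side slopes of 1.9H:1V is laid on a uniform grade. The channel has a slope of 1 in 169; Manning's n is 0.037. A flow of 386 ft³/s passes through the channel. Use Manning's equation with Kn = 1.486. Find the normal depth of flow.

y_n = 3.53 ft

Manning's equation rearranged: A R^(2/3) = nQ / (1.486·√S) = 0.037 × 386 / (1.486 × √0.005917) = 124.9.
Try y = 2.83 ft: A R^(2/3) = 82.78 — short.
Try y = 3.96 ft: A R^(2/3) = 155.1 — over.
Try y = 3.53 ft: A R^(2/3) = 124.8 — ≈ 124.9.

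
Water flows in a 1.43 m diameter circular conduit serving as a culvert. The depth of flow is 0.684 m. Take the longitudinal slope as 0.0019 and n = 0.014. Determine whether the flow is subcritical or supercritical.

subcritical

For a circular section of diameter D = 1.43 m at depth y = 0.684 m, the central angle is θ = 2 arccos(1 − 2y/D) = 3.055 rad. Then A = (D²/8)(θ − sin θ) = 0.7587 m² and P = Dθ/2 = 2.184 m.
Hydraulic radius R = A/P = 0.7587/2.184 = 0.3474 m.
V = (1/n) R^(2/3) √S = (1/0.014) × 0.3474^(2/3) × √0.0019 = 1.539 m/s. Hydraulic depth D_h = A/T = 0.7587/1.429 = 0.5311 m.
Froude number Fr = V/√(g·D_h) = 1.539/√(9.81×0.5311) = 0.674, which is less than 1, so the flow is subcritical.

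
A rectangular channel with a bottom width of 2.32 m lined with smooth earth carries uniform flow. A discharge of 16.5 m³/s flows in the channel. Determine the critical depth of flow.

For a rectangular channel, critical depth y_c = (q²/g)^(1/3) where q = Q/b = 16.5/2.32 = 7.112 m²/s.
So y_c = (7.112²/9.81)^(1/3) = 1.73 m.

y_c = 1.73 m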